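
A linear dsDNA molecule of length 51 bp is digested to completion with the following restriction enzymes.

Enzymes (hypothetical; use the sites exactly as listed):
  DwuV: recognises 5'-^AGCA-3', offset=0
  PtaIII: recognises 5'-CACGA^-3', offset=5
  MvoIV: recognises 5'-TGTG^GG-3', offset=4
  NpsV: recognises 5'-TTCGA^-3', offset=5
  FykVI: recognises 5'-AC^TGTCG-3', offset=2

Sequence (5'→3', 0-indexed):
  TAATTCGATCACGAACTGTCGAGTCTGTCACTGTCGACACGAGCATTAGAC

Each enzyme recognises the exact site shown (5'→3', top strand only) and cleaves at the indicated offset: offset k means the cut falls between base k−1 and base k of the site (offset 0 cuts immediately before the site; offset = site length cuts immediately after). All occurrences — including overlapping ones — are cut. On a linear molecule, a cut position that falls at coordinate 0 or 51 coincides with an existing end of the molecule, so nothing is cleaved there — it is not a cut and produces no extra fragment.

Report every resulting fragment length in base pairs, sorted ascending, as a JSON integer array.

Scan for sites:
  DwuV AGCA/0: at [41] ⇒ [41]
  PtaIII CACGA/5: at [9, 37] ⇒ [14, 42]
  MvoIV (TGTGGG, off=4): no sites
  NpsV TTCGA/5: at [3] ⇒ [8]
  FykVI ACTGTCG/2: at [14, 29] ⇒ [16, 31]

Pooled cuts: [8, 14, 16, 31, 41, 42]

Fragment lengths:
  [0,8): 8 bp
  [8,14): 6 bp
  [14,16): 2 bp
  [16,31): 15 bp
  [31,41): 10 bp
  [41,42): 1 bp
  [42,51): 9 bp

[1,2,6,8,9,10,15]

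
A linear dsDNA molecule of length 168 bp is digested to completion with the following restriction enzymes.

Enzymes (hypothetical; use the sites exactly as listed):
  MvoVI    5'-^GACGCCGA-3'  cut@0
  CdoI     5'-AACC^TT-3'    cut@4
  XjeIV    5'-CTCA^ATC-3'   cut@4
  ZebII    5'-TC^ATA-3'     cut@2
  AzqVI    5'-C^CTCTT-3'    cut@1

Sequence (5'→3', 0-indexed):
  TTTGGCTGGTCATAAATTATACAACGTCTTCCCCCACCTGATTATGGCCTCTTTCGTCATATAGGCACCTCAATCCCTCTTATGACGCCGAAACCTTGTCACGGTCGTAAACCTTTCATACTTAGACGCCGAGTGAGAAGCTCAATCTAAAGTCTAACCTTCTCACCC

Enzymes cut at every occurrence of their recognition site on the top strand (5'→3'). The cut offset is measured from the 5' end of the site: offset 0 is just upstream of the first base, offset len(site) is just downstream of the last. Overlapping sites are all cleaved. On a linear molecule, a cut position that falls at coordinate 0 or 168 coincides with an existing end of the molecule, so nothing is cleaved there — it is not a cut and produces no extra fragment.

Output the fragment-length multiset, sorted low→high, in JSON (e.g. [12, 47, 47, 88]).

[4,4,7,7,9,10,11,12,14,15,18,20,37]

Scan for sites:
  MvoVI GACGCCGA/0: at [83, 124] ⇒ [83, 124]
  CdoI AACCTT/4: at [91, 109, 155] ⇒ [95, 113, 159]
  XjeIV CTCAATC/4: at [68, 140] ⇒ [72, 144]
  ZebII TCATA/2: at [9, 56, 115] ⇒ [11, 58, 117]
  AzqVI CCTCTT/1: at [47, 75] ⇒ [48, 76]

All cut coordinates (distinct, sorted): [11, 48, 58, 72, 76, 83, 95, 113, 117, 124, 144, 159]

Fragments:
  [0,11): 11 bp
  [11,48): 37 bp
  [48,58): 10 bp
  [58,72): 14 bp
  [72,76): 4 bp
  [76,83): 7 bp
  [83,95): 12 bp
  [95,113): 18 bp
  [113,117): 4 bp
  [117,124): 7 bp
  [124,144): 20 bp
  [144,159): 15 bp
  [159,168): 9 bp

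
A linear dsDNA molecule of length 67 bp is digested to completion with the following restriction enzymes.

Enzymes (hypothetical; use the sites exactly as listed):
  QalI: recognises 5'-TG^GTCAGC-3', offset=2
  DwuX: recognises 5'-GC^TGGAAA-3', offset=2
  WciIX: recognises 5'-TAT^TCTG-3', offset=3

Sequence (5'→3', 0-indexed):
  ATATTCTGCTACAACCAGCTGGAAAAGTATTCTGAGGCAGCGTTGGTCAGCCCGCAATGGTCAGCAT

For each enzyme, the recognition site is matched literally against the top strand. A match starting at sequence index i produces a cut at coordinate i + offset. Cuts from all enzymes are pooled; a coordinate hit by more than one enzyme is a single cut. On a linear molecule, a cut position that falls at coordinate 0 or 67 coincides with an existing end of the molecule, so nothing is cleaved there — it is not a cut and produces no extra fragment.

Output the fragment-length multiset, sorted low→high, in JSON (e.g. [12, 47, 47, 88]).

Scan for sites:
  QalI TGGTCAGC/2: at [43, 57] ⇒ [45, 59]
  DwuX GCTGGAAA/2: at [17] ⇒ [19]
  WciIX TATTCTG/3: at [1, 27] ⇒ [4, 30]

Pooled cuts: [4, 19, 30, 45, 59]

Fragment lengths:
  [0,4): 4 bp
  [4,19): 15 bp
  [19,30): 11 bp
  [30,45): 15 bp
  [45,59): 14 bp
  [59,67): 8 bp

[4,8,11,14,15,15]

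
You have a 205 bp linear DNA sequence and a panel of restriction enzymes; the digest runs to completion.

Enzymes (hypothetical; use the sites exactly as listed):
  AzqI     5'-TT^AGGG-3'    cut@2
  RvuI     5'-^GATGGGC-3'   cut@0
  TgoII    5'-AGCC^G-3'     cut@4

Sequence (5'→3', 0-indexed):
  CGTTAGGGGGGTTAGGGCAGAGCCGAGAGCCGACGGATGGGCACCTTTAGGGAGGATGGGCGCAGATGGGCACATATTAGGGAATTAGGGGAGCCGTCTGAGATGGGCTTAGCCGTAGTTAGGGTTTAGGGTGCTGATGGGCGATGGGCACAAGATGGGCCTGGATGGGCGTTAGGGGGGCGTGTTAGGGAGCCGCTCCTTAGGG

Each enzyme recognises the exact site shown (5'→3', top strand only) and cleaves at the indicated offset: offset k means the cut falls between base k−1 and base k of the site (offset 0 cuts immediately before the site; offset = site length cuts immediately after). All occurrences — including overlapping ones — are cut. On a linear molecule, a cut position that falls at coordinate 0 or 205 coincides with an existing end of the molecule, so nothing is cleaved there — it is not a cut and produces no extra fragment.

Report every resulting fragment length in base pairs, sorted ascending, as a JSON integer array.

Scan for sites:
  AzqI (TTAGGG, off=2): starts [2, 11, 46, 76, 84, 118, 125, 171, 184, 199] → cuts [4, 13, 48, 78, 86, 120, 127, 173, 186, 201]
  RvuI (GATGGGC, off=0): starts [35, 54, 64, 101, 135, 142, 153, 163] → cuts [35, 54, 64, 101, 135, 142, 153, 163]
  TgoII (AGCCG, off=4): starts [20, 27, 91, 110, 190] → cuts [24, 31, 95, 114, 194]

All cut coordinates (distinct, sorted): [4, 13, 24, 31, 35, 48, 54, 64, 78, 86, 95, 101, 114, 120, 127, 135, 142, 153, 163, 173, 186, 194, 201]

Fragment lengths:
  [0,4): 4 bp
  [4,13): 9 bp
  [13,24): 11 bp
  [24,31): 7 bp
  [31,35): 4 bp
  [35,48): 13 bp
  [48,54): 6 bp
  [54,64): 10 bp
  [64,78): 14 bp
  [78,86): 8 bp
  [86,95): 9 bp
  [95,101): 6 bp
  [101,114): 13 bp
  [114,120): 6 bp
  [120,127): 7 bp
  [127,135): 8 bp
  [135,142): 7 bp
  [142,153): 11 bp
  [153,163): 10 bp
  [163,173): 10 bp
  [173,186): 13 bp
  [186,194): 8 bp
  [194,201): 7 bp
  [201,205): 4 bp

[4,4,4,6,6,6,7,7,7,7,8,8,8,9,9,10,10,10,11,11,13,13,13,14]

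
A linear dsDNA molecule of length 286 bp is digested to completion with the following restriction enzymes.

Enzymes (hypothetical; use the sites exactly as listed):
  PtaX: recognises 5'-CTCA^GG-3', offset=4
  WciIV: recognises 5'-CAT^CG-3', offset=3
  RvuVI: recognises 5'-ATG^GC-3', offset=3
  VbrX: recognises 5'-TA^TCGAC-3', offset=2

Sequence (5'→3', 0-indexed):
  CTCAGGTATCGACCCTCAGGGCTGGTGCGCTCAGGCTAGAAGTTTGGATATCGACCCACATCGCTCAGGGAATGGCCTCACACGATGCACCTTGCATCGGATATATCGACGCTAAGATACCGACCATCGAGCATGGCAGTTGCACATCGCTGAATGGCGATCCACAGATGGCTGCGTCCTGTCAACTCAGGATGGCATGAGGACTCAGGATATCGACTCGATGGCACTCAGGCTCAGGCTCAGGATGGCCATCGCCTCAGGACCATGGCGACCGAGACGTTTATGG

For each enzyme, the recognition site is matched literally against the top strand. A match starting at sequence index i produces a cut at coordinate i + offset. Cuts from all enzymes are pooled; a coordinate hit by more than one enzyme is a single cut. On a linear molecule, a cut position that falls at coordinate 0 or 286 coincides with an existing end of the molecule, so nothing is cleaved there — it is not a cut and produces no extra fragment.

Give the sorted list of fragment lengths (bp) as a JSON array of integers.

Site scan:
  PtaX (CTCAGG, off=4): starts [0, 14, 29, 63, 185, 203, 226, 232, 238, 255] → cuts [4, 18, 33, 67, 189, 207, 230, 236, 242, 259]
  WciIV (CATCG, off=3): starts [58, 94, 124, 144, 249] → cuts [61, 97, 127, 147, 252]
  RvuVI (ATGGC, off=3): starts [71, 132, 153, 167, 191, 220, 244, 264] → cuts [74, 135, 156, 170, 194, 223, 247, 267]
  VbrX (TATCGAC, off=2): starts [6, 48, 103, 210] → cuts [8, 50, 105, 212]

Pooled cuts: [4, 8, 18, 33, 50, 61, 67, 74, 97, 105, 127, 135, 147, 156, 170, 189, 194, 207, 212, 223, 230, 236, 242, 247, 252, 259, 267]

Fragments:
  [0,4): 4 bp
  [4,8): 4 bp
  [8,18): 10 bp
  [18,33): 15 bp
  [33,50): 17 bp
  [50,61): 11 bp
  [61,67): 6 bp
  [67,74): 7 bp
  [74,97): 23 bp
  [97,105): 8 bp
  [105,127): 22 bp
  [127,135): 8 bp
  [135,147): 12 bp
  [147,156): 9 bp
  [156,170): 14 bp
  [170,189): 19 bp
  [189,194): 5 bp
  [194,207): 13 bp
  [207,212): 5 bp
  [212,223): 11 bp
  [223,230): 7 bp
  [230,236): 6 bp
  [236,242): 6 bp
  [242,247): 5 bp
  [247,252): 5 bp
  [252,259): 7 bp
  [259,267): 8 bp
  [267,286): 19 bp

[4,4,5,5,5,5,6,6,6,7,7,7,8,8,8,9,10,11,11,12,13,14,15,17,19,19,22,23]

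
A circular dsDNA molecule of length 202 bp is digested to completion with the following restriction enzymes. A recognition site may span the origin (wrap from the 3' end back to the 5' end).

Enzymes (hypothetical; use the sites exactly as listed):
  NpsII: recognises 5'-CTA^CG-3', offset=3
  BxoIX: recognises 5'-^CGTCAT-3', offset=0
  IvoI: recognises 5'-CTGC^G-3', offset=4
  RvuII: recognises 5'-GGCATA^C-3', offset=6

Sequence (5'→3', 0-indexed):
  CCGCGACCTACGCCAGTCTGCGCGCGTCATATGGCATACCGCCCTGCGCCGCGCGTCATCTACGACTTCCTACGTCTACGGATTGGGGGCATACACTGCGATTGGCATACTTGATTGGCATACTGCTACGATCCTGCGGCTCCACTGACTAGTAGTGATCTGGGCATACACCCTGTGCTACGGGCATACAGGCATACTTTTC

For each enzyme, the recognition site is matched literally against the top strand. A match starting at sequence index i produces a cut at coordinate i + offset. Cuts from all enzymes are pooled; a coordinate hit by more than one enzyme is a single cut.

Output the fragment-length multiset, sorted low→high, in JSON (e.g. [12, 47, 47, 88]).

Scan for sites:
  NpsII (CTACG, off=3): starts [7, 59, 69, 75, 125, 177] → cuts [10, 62, 72, 78, 128, 180]
  BxoIX (CGTCAT, off=0): starts [24, 53] → cuts [24, 53]
  IvoI (CTGCG, off=4): starts [17, 43, 95, 133] → cuts [21, 47, 99, 137]
  RvuII (GGCATAC, off=6): starts [32, 87, 103, 116, 162, 182, 190] → cuts [38, 93, 109, 122, 168, 188, 196]

All cut coordinates (distinct, sorted): [10, 21, 24, 38, 47, 53, 62, 72, 78, 93, 99, 109, 122, 128, 137, 168, 180, 188, 196]

Fragments:
  10→21: 11 bp
  21→24: 3 bp
  24→38: 14 bp
  38→47: 9 bp
  47→53: 6 bp
  53→62: 9 bp
  62→72: 10 bp
  72→78: 6 bp
  78→93: 15 bp
  93→99: 6 bp
  99→109: 10 bp
  109→122: 13 bp
  122→128: 6 bp
  128→137: 9 bp
  137→168: 31 bp
  168→180: 12 bp
  180→188: 8 bp
  188→196: 8 bp
  196→10 (wrap): 202-196+10 = 16 bp

[3,6,6,6,6,8,8,9,9,9,10,10,11,12,13,14,15,16,31]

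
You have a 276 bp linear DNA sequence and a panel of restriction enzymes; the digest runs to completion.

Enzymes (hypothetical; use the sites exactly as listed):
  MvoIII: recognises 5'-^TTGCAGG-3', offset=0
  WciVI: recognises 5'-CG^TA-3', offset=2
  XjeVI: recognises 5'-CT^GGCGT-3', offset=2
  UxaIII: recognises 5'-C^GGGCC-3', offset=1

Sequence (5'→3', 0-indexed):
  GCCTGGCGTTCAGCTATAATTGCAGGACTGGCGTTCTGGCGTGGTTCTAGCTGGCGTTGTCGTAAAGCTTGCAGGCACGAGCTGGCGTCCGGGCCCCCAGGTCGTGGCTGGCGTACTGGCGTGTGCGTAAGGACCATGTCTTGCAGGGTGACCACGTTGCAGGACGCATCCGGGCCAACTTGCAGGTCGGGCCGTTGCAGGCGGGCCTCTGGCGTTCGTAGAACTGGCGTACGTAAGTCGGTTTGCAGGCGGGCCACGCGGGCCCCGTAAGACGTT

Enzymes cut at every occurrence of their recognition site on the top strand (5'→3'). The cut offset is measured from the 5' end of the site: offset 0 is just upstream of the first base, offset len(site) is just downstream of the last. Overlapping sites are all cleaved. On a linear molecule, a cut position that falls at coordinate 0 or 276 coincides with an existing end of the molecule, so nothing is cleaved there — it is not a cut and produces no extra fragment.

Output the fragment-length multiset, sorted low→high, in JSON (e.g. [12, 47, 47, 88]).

[4,4,4,4,4,6,6,7,7,8,8,8,8,8,8,8,9,9,9,9,10,10,10,13,15,15,15,15,16,19]

Scan for sites:
  MvoIII (TTGCAGG, off=0): starts [19, 68, 140, 156, 179, 194, 242] → cuts [19, 68, 140, 156, 179, 194, 242]
  WciVI (CGTA, off=2): starts [60, 111, 125, 216, 227, 231, 265] → cuts [62, 113, 127, 218, 229, 233, 267]
  XjeVI (CTGGCGT, off=2): starts [2, 27, 35, 50, 81, 107, 115, 208, 223] → cuts [4, 29, 37, 52, 83, 109, 117, 210, 225]
  UxaIII (CGGGCC, off=1): starts [89, 170, 187, 201, 249, 258] → cuts [90, 171, 188, 202, 250, 259]

All cut coordinates (distinct, sorted): [4, 19, 29, 37, 52, 62, 68, 83, 90, 109, 113, 117, 127, 140, 156, 171, 179, 188, 194, 202, 210, 218, 225, 229, 233, 242, 250, 259, 267]

Fragments:
  [0,4): 4 bp
  [4,19): 15 bp
  [19,29): 10 bp
  [29,37): 8 bp
  [37,52): 15 bp
  [52,62): 10 bp
  [62,68): 6 bp
  [68,83): 15 bp
  [83,90): 7 bp
  [90,109): 19 bp
  [109,113): 4 bp
  [113,117): 4 bp
  [117,127): 10 bp
  [127,140): 13 bp
  [140,156): 16 bp
  [156,171): 15 bp
  [171,179): 8 bp
  [179,188): 9 bp
  [188,194): 6 bp
  [194,202): 8 bp
  [202,210): 8 bp
  [210,218): 8 bp
  [218,225): 7 bp
  [225,229): 4 bp
  [229,233): 4 bp
  [233,242): 9 bp
  [242,250): 8 bp
  [250,259): 9 bp
  [259,267): 8 bp
  [267,276): 9 bp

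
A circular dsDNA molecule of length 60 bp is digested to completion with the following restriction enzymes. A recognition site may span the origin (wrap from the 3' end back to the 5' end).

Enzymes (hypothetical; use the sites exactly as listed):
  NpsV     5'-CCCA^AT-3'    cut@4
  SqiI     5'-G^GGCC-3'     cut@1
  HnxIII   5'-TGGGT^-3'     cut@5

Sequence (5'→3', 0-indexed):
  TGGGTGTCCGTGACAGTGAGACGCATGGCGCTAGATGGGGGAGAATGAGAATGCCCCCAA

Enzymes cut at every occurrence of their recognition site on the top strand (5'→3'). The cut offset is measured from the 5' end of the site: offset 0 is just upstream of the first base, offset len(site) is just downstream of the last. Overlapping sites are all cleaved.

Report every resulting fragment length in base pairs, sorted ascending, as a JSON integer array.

[6,54]

Site scan:
  NpsV (CCCAAT, off=4): starts [55] → cuts [59]
  SqiI (GGGCC, off=1): no sites
  HnxIII (TGGGT, off=5): starts [0] → cuts [5]

All cut coordinates (distinct, sorted): [5, 59]

Fragments:
  5→59: 54 bp
  59→5 (wrap): 60-59+5 = 6 bp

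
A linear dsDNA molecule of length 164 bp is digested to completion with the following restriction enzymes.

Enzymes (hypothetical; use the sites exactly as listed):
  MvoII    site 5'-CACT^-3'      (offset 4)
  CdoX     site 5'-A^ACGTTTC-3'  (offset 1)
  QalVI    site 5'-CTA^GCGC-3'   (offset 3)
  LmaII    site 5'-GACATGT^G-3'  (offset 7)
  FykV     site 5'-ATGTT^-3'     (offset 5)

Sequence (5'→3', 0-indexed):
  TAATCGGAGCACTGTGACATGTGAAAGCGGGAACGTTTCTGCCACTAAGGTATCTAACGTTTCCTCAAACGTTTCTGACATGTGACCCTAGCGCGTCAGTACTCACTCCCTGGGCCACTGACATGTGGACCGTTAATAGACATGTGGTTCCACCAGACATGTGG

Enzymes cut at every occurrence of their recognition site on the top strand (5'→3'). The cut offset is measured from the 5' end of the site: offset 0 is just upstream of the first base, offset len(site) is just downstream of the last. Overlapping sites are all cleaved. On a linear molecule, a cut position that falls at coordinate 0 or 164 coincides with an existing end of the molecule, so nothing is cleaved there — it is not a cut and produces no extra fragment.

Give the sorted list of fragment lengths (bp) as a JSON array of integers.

Scan for sites:
  MvoII CACT/4: at [9, 42, 103, 115] ⇒ [13, 46, 107, 119]
  CdoX AACGTTTC/1: at [31, 55, 67] ⇒ [32, 56, 68]
  QalVI CTAGCGC/3: at [87] ⇒ [90]
  LmaII GACATGTG/7: at [15, 76, 119, 138, 155] ⇒ [22, 83, 126, 145, 162]
  FykV (ATGTT, off=5): no sites

All cut coordinates (distinct, sorted): [13, 22, 32, 46, 56, 68, 83, 90, 107, 119, 126, 145, 162]

Fragments:
  [0,13): 13 bp
  [13,22): 9 bp
  [22,32): 10 bp
  [32,46): 14 bp
  [46,56): 10 bp
  [56,68): 12 bp
  [68,83): 15 bp
  [83,90): 7 bp
  [90,107): 17 bp
  [107,119): 12 bp
  [119,126): 7 bp
  [126,145): 19 bp
  [145,162): 17 bp
  [162,164): 2 bp

[2,7,7,9,10,10,12,12,13,14,15,17,17,19]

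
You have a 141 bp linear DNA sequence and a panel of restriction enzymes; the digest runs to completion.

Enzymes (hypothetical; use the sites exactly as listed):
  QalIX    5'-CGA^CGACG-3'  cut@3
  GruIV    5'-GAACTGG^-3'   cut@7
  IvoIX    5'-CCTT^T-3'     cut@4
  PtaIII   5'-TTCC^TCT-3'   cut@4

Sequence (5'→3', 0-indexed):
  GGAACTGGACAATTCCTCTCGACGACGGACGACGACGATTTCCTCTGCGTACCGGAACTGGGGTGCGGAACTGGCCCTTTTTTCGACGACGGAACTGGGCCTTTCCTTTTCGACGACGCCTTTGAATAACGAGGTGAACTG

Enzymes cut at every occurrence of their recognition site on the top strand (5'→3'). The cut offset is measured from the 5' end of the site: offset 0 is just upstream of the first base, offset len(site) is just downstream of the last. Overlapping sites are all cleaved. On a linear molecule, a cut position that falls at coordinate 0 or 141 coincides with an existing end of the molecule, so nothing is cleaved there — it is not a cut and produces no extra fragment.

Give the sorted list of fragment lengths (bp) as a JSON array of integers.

Per-enzyme occurrences:
  QalIX (CGACGACG, off=3): starts [19, 29, 83, 110] → cuts [22, 32, 86, 113]
  GruIV (GAACTGG, off=7): starts [1, 54, 67, 91] → cuts [8, 61, 74, 98]
  IvoIX (CCTTT, off=4): starts [75, 99, 104, 118] → cuts [79, 103, 108, 122]
  PtaIII (TTCCTCT, off=4): starts [12, 39] → cuts [16, 43]

All cut coordinates (distinct, sorted): [8, 16, 22, 32, 43, 61, 74, 79, 86, 98, 103, 108, 113, 122]

Fragment lengths:
  [0,8): 8 bp
  [8,16): 8 bp
  [16,22): 6 bp
  [22,32): 10 bp
  [32,43): 11 bp
  [43,61): 18 bp
  [61,74): 13 bp
  [74,79): 5 bp
  [79,86): 7 bp
  [86,98): 12 bp
  [98,103): 5 bp
  [103,108): 5 bp
  [108,113): 5 bp
  [113,122): 9 bp
  [122,141): 19 bp

[5,5,5,5,6,7,8,8,9,10,11,12,13,18,19]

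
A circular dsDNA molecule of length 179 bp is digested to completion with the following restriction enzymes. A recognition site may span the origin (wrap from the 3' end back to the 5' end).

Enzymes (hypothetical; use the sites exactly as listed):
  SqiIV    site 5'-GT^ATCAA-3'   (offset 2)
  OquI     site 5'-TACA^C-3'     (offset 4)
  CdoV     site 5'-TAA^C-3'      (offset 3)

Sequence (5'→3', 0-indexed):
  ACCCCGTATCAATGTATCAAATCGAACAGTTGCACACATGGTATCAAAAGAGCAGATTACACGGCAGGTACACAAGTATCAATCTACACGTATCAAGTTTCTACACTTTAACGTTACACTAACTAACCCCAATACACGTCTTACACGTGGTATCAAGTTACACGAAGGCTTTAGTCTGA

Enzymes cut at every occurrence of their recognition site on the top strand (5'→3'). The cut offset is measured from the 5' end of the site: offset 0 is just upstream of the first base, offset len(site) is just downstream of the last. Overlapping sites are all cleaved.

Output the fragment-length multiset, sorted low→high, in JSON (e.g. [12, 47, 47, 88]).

Per-enzyme occurrences:
  SqiIV (GTATCAA, off=2): starts [5, 13, 40, 75, 89, 149] → cuts [7, 15, 42, 77, 91, 151]
  OquI (TACAC, off=4): starts [57, 68, 84, 101, 114, 132, 141, 158] → cuts [61, 72, 88, 105, 118, 136, 145, 162]
  CdoV (TAAC, off=3): starts [108, 119, 123] → cuts [111, 122, 126]

All cut coordinates (distinct, sorted): [7, 15, 42, 61, 72, 77, 88, 91, 105, 111, 118, 122, 126, 136, 145, 151, 162]

Fragments:
  7→15: 8 bp
  15→42: 27 bp
  42→61: 19 bp
  61→72: 11 bp
  72→77: 5 bp
  77→88: 11 bp
  88→91: 3 bp
  91→105: 14 bp
  105→111: 6 bp
  111→118: 7 bp
  118→122: 4 bp
  122→126: 4 bp
  126→136: 10 bp
  136→145: 9 bp
  145→151: 6 bp
  151→162: 11 bp
  162→7 (wrap): 179-162+7 = 24 bp

[3,4,4,5,6,6,7,8,9,10,11,11,11,14,19,24,27]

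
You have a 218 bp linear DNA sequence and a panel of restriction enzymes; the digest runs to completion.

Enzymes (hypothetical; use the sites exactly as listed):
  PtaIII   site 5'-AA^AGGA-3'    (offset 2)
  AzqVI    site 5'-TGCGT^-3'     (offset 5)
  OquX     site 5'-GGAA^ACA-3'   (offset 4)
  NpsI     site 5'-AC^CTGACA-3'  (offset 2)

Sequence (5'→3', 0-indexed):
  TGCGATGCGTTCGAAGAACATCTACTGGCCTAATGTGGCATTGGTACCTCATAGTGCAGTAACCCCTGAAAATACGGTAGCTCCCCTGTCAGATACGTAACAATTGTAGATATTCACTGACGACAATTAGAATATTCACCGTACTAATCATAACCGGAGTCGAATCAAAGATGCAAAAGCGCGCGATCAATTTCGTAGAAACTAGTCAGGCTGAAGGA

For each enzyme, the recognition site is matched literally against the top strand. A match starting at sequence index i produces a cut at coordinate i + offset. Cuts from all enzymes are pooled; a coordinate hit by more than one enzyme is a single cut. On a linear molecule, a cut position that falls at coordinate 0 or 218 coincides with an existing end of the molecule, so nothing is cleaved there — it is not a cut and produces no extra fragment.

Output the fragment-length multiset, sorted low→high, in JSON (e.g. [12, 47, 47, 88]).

[10,208]

Site scan:
  PtaIII (AAAGGA, off=2): no sites
  AzqVI (TGCGT, off=5): starts [5] → cuts [10]
  OquX (GGAAACA, off=4): no sites
  NpsI (ACCTGACA, off=2): no sites

All cut coordinates (distinct, sorted): [10]

Fragments:
  [0,10): 10 bp
  [10,218): 208 bp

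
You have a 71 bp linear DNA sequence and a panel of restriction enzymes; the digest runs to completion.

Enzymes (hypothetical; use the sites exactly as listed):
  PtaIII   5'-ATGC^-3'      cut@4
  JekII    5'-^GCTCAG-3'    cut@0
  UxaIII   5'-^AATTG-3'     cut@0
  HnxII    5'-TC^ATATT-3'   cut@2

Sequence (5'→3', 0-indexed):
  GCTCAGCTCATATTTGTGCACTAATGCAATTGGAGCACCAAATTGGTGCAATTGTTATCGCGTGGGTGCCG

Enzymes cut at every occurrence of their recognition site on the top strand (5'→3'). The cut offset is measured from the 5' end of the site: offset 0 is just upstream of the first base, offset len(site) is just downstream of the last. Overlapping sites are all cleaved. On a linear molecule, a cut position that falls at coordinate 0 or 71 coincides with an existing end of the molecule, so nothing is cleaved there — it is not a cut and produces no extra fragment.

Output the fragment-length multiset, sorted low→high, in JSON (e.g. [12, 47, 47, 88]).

Site scan:
  PtaIII ATGC/4: at [23] ⇒ [27]
  JekII GCTCAG/0: at [0] ⇒ [] (position 0 is a terminus of the linear molecule — no cut)
  UxaIII AATTG/0: at [27, 40, 49] ⇒ [27, 40, 49]
  HnxII TCATATT/2: at [7] ⇒ [9]

Pooled cuts: [9, 27, 40, 49]

Fragments:
  [0,9): 9 bp
  [9,27): 18 bp
  [27,40): 13 bp
  [40,49): 9 bp
  [49,71): 22 bp

[9,9,13,18,22]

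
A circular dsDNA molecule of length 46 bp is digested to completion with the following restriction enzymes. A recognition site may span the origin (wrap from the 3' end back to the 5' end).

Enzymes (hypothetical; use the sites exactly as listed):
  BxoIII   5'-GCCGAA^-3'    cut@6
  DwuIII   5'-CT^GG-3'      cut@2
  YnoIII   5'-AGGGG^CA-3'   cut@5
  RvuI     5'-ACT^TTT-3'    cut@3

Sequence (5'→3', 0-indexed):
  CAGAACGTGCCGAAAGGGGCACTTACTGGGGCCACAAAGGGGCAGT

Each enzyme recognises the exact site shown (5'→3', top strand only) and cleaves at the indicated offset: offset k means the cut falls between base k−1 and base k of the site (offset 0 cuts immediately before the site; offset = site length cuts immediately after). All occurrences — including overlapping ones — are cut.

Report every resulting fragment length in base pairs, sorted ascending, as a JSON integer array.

Per-enzyme occurrences:
  BxoIII GCCGAA/6: at [8] ⇒ [14]
  DwuIII CTGG/2: at [25] ⇒ [27]
  YnoIII AGGGGCA/5: at [14, 37] ⇒ [19, 42]
  RvuI (ACTTTT, off=3): no sites

Pooled cuts: [14, 19, 27, 42]

Fragment lengths:
  14→19: 5 bp
  19→27: 8 bp
  27→42: 15 bp
  42→14 (wrap): 46-42+14 = 18 bp

[5,8,15,18]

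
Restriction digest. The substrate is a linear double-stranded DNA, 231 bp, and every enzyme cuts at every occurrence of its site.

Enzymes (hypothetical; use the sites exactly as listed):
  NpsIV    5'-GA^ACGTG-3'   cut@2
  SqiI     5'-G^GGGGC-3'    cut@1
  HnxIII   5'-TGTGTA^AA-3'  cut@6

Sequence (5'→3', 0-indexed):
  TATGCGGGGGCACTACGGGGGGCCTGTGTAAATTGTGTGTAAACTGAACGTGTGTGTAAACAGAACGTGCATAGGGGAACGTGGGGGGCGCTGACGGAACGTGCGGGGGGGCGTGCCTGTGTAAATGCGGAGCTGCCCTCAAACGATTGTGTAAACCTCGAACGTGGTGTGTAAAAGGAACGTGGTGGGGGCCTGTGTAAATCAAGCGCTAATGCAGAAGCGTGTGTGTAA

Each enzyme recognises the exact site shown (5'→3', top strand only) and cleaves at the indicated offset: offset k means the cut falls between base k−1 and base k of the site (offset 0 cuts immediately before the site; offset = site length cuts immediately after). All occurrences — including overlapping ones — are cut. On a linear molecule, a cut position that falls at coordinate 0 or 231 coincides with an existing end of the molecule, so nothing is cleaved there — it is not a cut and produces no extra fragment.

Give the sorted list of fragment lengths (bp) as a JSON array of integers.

Per-enzyme occurrences:
  NpsIV GAACGTG/2: at [45, 62, 76, 96, 159, 177] ⇒ [47, 64, 78, 98, 161, 179]
  SqiI GGGGGC/1: at [5, 17, 83, 106, 186] ⇒ [6, 18, 84, 107, 187]
  HnxIII TGTGTAAA/6: at [24, 35, 52, 117, 147, 167, 193] ⇒ [30, 41, 58, 123, 153, 173, 199]

Pooled cuts: [6, 18, 30, 41, 47, 58, 64, 78, 84, 98, 107, 123, 153, 161, 173, 179, 187, 199]

Fragments:
  [0,6): 6 bp
  [6,18): 12 bp
  [18,30): 12 bp
  [30,41): 11 bp
  [41,47): 6 bp
  [47,58): 11 bp
  [58,64): 6 bp
  [64,78): 14 bp
  [78,84): 6 bp
  [84,98): 14 bp
  [98,107): 9 bp
  [107,123): 16 bp
  [123,153): 30 bp
  [153,161): 8 bp
  [161,173): 12 bp
  [173,179): 6 bp
  [179,187): 8 bp
  [187,199): 12 bp
  [199,231): 32 bp

[6,6,6,6,6,8,8,9,11,11,12,12,12,12,14,14,16,30,32]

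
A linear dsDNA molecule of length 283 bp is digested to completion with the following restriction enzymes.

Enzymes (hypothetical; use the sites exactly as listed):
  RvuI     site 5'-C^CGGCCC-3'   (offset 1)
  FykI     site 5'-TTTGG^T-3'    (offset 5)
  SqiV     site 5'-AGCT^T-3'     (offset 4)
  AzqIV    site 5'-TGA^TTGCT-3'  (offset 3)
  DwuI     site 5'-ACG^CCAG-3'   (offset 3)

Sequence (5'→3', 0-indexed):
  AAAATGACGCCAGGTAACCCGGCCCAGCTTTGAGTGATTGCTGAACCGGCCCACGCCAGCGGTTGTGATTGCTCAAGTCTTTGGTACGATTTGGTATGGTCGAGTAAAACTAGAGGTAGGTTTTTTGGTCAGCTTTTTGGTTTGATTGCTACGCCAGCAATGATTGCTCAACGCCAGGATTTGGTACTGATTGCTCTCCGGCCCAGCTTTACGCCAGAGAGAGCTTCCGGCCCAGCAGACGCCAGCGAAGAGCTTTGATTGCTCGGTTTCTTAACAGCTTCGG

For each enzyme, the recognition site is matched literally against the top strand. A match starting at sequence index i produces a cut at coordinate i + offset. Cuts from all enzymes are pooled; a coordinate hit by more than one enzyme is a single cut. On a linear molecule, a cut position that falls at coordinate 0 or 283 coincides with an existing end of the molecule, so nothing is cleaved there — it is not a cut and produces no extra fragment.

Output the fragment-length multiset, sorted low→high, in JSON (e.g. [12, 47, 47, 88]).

[2,4,4,5,5,6,6,6,8,8,8,9,9,9,10,10,10,10,10,10,11,12,13,13,14,16,21,34]

Site scan:
  RvuI (CCGGCCC, off=1): starts [18, 45, 197, 226] → cuts [19, 46, 198, 227]
  FykI (TTTGGT, off=5): starts [79, 89, 123, 135, 179] → cuts [84, 94, 128, 140, 184]
  SqiV (AGCTT, off=4): starts [25, 130, 204, 221, 250, 275] → cuts [29, 134, 208, 225, 254, 279]
  AzqIV (TGATTGCT, off=3): starts [34, 65, 142, 160, 187, 255] → cuts [37, 68, 145, 163, 190, 258]
  DwuI (ACGCCAG, off=3): starts [6, 52, 150, 170, 210, 238] → cuts [9, 55, 153, 173, 213, 241]

All cut coordinates (distinct, sorted): [9, 19, 29, 37, 46, 55, 68, 84, 94, 128, 134, 140, 145, 153, 163, 173, 184, 190, 198, 208, 213, 225, 227, 241, 254, 258, 279]

Fragment lengths:
  [0,9): 9 bp
  [9,19): 10 bp
  [19,29): 10 bp
  [29,37): 8 bp
  [37,46): 9 bp
  [46,55): 9 bp
  [55,68): 13 bp
  [68,84): 16 bp
  [84,94): 10 bp
  [94,128): 34 bp
  [128,134): 6 bp
  [134,140): 6 bp
  [140,145): 5 bp
  [145,153): 8 bp
  [153,163): 10 bp
  [163,173): 10 bp
  [173,184): 11 bp
  [184,190): 6 bp
  [190,198): 8 bp
  [198,208): 10 bp
  [208,213): 5 bp
  [213,225): 12 bp
  [225,227): 2 bp
  [227,241): 14 bp
  [241,254): 13 bp
  [254,258): 4 bp
  [258,279): 21 bp
  [279,283): 4 bp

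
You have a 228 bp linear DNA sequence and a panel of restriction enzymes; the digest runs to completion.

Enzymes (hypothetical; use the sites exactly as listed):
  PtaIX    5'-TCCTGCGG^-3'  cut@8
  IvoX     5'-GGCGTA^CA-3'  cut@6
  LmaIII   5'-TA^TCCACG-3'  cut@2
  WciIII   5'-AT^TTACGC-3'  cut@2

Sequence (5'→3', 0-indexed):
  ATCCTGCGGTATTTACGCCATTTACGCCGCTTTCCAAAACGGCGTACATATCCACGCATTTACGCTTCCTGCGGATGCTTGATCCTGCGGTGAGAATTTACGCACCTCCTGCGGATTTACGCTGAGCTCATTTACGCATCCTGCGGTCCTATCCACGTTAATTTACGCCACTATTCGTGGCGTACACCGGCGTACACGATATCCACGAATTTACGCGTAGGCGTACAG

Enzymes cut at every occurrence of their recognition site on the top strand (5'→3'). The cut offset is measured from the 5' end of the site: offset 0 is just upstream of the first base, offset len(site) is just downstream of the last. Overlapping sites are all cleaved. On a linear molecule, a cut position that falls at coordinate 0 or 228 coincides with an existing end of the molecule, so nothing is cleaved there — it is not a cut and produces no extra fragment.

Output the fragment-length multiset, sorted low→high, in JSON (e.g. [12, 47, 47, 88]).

Scan for sites:
  PtaIX TCCTGCGG/8: at [1, 66, 82, 106, 138] ⇒ [9, 74, 90, 114, 146]
  IvoX GGCGTACA/6: at [40, 178, 188, 219] ⇒ [46, 184, 194, 225]
  LmaIII TATCCACG/2: at [48, 149, 199] ⇒ [50, 151, 201]
  WciIII ATTTACGC/2: at [10, 19, 57, 95, 114, 129, 160, 208] ⇒ [12, 21, 59, 97, 116, 131, 162, 210]

All cut coordinates (distinct, sorted): [9, 12, 21, 46, 50, 59, 74, 90, 97, 114, 116, 131, 146, 151, 162, 184, 194, 201, 210, 225]

Fragments:
  [0,9): 9 bp
  [9,12): 3 bp
  [12,21): 9 bp
  [21,46): 25 bp
  [46,50): 4 bp
  [50,59): 9 bp
  [59,74): 15 bp
  [74,90): 16 bp
  [90,97): 7 bp
  [97,114): 17 bp
  [114,116): 2 bp
  [116,131): 15 bp
  [131,146): 15 bp
  [146,151): 5 bp
  [151,162): 11 bp
  [162,184): 22 bp
  [184,194): 10 bp
  [194,201): 7 bp
  [201,210): 9 bp
  [210,225): 15 bp
  [225,228): 3 bp

[2,3,3,4,5,7,7,9,9,9,9,10,11,15,15,15,15,16,17,22,25]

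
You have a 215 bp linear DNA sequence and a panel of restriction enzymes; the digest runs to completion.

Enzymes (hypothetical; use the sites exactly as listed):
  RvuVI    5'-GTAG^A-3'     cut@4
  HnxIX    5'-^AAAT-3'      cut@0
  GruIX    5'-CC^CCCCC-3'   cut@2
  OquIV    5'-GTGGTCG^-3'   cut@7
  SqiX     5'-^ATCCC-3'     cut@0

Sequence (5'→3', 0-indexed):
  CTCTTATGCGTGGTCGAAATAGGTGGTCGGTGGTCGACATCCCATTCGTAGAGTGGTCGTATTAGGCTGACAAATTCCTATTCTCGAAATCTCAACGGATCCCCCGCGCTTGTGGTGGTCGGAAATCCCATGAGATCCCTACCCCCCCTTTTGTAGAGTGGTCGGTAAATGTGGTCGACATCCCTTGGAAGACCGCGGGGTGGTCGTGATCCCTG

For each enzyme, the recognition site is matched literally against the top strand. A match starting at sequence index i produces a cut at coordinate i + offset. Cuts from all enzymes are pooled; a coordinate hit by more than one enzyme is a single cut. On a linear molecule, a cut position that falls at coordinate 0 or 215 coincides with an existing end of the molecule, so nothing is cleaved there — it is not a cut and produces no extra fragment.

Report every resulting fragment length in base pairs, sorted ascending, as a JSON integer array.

[1,2,2,2,2,2,7,7,8,8,9,10,11,12,12,13,13,13,15,16,23,27]

Per-enzyme occurrences:
  RvuVI (GTAGA, off=4): starts [47, 152] → cuts [51, 156]
  HnxIX (AAAT, off=0): starts [16, 71, 86, 122, 166] → cuts [16, 71, 86, 122, 166]
  GruIX (CCCCCCC, off=2): starts [141] → cuts [143]
  OquIV (GTGGTCG, off=7): starts [9, 22, 29, 52, 114, 157, 170, 199] → cuts [16, 29, 36, 59, 121, 164, 177, 206]
  SqiX (ATCCC, off=0): starts [38, 98, 124, 134, 179, 208] → cuts [38, 98, 124, 134, 179, 208]

Pooled cuts: [16, 29, 36, 38, 51, 59, 71, 86, 98, 121, 122, 124, 134, 143, 156, 164, 166, 177, 179, 206, 208]

Fragments:
  [0,16): 16 bp
  [16,29): 13 bp
  [29,36): 7 bp
  [36,38): 2 bp
  [38,51): 13 bp
  [51,59): 8 bp
  [59,71): 12 bp
  [71,86): 15 bp
  [86,98): 12 bp
  [98,121): 23 bp
  [121,122): 1 bp
  [122,124): 2 bp
  [124,134): 10 bp
  [134,143): 9 bp
  [143,156): 13 bp
  [156,164): 8 bp
  [164,166): 2 bp
  [166,177): 11 bp
  [177,179): 2 bp
  [179,206): 27 bp
  [206,208): 2 bp
  [208,215): 7 bp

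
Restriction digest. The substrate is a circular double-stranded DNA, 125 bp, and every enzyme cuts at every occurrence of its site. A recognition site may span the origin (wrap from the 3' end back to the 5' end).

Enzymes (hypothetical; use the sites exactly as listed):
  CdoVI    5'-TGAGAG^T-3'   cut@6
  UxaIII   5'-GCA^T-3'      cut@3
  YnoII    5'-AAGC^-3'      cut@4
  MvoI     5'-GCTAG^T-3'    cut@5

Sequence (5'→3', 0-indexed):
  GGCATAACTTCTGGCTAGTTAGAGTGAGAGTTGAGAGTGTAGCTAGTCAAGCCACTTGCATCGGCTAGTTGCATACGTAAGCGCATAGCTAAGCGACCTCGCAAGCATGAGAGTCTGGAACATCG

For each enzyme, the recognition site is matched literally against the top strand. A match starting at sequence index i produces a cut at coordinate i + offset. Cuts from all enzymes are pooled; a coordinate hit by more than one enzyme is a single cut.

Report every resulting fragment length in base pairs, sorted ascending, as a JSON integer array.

Site scan:
  CdoVI (TGAGAGT, off=6): starts [24, 31, 107] → cuts [30, 37, 113]
  UxaIII (GCAT, off=3): starts [1, 57, 70, 82, 104] → cuts [4, 60, 73, 85, 107]
  YnoII (AAGC, off=4): starts [48, 78, 90, 102] → cuts [52, 82, 94, 106]
  MvoI (GCTAGT, off=5): starts [13, 41, 63] → cuts [18, 46, 68]

All cut coordinates (distinct, sorted): [4, 18, 30, 37, 46, 52, 60, 68, 73, 82, 85, 94, 106, 107, 113]

Fragments:
  4→18: 14 bp
  18→30: 12 bp
  30→37: 7 bp
  37→46: 9 bp
  46→52: 6 bp
  52→60: 8 bp
  60→68: 8 bp
  68→73: 5 bp
  73→82: 9 bp
  82→85: 3 bp
  85→94: 9 bp
  94→106: 12 bp
  106→107: 1 bp
  107→113: 6 bp
  113→4 (wrap): 125-113+4 = 16 bp

[1,3,5,6,6,7,8,8,9,9,9,12,12,14,16]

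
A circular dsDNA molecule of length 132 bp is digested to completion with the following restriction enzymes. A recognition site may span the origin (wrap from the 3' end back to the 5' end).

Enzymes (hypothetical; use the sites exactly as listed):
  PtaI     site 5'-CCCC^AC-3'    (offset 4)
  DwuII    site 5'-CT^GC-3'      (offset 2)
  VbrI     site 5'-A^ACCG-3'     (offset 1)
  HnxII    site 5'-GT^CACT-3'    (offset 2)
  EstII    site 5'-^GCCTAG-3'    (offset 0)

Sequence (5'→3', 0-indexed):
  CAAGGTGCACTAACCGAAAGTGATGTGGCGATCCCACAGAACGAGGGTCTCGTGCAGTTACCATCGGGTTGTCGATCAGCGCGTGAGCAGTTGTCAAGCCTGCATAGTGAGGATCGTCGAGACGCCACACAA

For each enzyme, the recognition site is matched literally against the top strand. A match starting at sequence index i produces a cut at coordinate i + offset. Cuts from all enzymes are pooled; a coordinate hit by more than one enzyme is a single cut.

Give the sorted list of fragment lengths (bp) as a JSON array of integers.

Scan for sites:
  PtaI (CCCCAC, off=4): no sites
  DwuII CTGC/2: at [99] ⇒ [101]
  VbrI AACCG/1: at [11] ⇒ [12]
  HnxII (GTCACT, off=2): no sites
  EstII (GCCTAG, off=0): no sites

All cut coordinates (distinct, sorted): [12, 101]

Fragment lengths:
  12→101: 89 bp
  101→12 (wrap): 132-101+12 = 43 bp

[43,89]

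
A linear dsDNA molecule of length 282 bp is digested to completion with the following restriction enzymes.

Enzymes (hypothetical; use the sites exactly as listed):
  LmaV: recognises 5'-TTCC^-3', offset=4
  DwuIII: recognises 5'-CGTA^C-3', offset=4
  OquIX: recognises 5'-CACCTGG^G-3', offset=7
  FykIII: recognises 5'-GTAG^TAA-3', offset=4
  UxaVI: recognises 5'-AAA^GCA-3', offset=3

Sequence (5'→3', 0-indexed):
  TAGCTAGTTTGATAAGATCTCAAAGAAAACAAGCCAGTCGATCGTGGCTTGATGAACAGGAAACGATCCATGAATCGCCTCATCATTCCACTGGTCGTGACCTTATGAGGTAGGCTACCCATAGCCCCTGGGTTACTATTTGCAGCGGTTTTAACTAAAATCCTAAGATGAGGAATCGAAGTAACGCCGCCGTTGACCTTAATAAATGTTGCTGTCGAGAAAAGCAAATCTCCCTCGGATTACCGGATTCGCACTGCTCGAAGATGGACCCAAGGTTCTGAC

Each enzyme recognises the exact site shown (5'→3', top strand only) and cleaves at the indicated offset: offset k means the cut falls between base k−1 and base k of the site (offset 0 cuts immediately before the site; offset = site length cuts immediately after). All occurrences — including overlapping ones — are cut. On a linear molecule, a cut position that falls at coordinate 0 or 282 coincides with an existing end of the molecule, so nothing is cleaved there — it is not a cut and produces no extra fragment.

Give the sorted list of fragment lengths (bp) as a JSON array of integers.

Site scan:
  LmaV TTCC/4: at [85] ⇒ [89]
  DwuIII (CGTAC, off=4): no sites
  OquIX (CACCTGGG, off=7): no sites
  FykIII (GTAGTAA, off=4): no sites
  UxaVI AAAGCA/3: at [220] ⇒ [223]

All cut coordinates (distinct, sorted): [89, 223]

Fragment lengths:
  [0,89): 89 bp
  [89,223): 134 bp
  [223,282): 59 bp

[59,89,134]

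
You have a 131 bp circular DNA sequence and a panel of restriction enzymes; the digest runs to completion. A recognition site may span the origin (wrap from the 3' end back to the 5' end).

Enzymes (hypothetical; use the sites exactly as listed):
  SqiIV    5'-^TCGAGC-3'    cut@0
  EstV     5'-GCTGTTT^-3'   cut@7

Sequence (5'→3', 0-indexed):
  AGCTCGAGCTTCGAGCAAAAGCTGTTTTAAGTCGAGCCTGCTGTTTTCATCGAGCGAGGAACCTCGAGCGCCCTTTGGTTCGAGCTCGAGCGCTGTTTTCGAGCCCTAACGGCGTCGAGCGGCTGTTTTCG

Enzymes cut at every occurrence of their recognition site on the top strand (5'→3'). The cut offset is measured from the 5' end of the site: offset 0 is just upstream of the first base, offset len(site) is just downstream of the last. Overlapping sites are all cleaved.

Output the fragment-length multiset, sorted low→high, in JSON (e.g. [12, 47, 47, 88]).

Per-enzyme occurrences:
  SqiIV TCGAGC/0: at [3, 10, 31, 49, 63, 79, 85, 98, 114, 128] ⇒ [3, 10, 31, 49, 63, 79, 85, 98, 114, 128]
  EstV GCTGTTT/7: at [20, 39, 91, 121] ⇒ [27, 46, 98, 128]

All cut coordinates (distinct, sorted): [3, 10, 27, 31, 46, 49, 63, 79, 85, 98, 114, 128]

Fragments:
  3→10: 7 bp
  10→27: 17 bp
  27→31: 4 bp
  31→46: 15 bp
  46→49: 3 bp
  49→63: 14 bp
  63→79: 16 bp
  79→85: 6 bp
  85→98: 13 bp
  98→114: 16 bp
  114→128: 14 bp
  128→3 (wrap): 131-128+3 = 6 bp

[3,4,6,6,7,13,14,14,15,16,16,17]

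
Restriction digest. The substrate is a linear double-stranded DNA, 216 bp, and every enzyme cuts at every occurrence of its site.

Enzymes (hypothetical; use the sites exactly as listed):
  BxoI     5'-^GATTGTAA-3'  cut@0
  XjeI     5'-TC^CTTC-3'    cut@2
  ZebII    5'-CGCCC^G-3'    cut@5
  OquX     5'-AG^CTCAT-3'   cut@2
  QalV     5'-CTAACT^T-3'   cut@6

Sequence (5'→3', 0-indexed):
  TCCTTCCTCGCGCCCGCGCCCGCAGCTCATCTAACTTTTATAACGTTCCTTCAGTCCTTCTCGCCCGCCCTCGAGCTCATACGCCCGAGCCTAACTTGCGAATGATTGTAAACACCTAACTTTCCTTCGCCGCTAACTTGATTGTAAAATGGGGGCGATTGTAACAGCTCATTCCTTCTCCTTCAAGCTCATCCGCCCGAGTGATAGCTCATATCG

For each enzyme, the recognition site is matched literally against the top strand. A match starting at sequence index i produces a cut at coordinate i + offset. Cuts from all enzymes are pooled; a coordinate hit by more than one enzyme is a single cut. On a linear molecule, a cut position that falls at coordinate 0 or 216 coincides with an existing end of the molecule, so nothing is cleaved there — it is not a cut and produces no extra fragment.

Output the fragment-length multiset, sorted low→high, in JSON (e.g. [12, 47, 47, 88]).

Scan for sites:
  BxoI GATTGTAA/0: at [103, 139, 156] ⇒ [103, 139, 156]
  XjeI TCCTTC/2: at [0, 46, 54, 122, 172, 178] ⇒ [2, 48, 56, 124, 174, 180]
  ZebII CGCCCG/5: at [10, 16, 61, 81, 193] ⇒ [15, 21, 66, 86, 198]
  OquX AGCTCAT/2: at [23, 73, 165, 185, 205] ⇒ [25, 75, 167, 187, 207]
  QalV CTAACTT/6: at [30, 90, 115, 132] ⇒ [36, 96, 121, 138]

All cut coordinates (distinct, sorted): [2, 15, 21, 25, 36, 48, 56, 66, 75, 86, 96, 103, 121, 124, 138, 139, 156, 167, 174, 180, 187, 198, 207]

Fragment lengths:
  [0,2): 2 bp
  [2,15): 13 bp
  [15,21): 6 bp
  [21,25): 4 bp
  [25,36): 11 bp
  [36,48): 12 bp
  [48,56): 8 bp
  [56,66): 10 bp
  [66,75): 9 bp
  [75,86): 11 bp
  [86,96): 10 bp
  [96,103): 7 bp
  [103,121): 18 bp
  [121,124): 3 bp
  [124,138): 14 bp
  [138,139): 1 bp
  [139,156): 17 bp
  [156,167): 11 bp
  [167,174): 7 bp
  [174,180): 6 bp
  [180,187): 7 bp
  [187,198): 11 bp
  [198,207): 9 bp
  [207,216): 9 bp

[1,2,3,4,6,6,7,7,7,8,9,9,9,10,10,11,11,11,11,12,13,14,17,18]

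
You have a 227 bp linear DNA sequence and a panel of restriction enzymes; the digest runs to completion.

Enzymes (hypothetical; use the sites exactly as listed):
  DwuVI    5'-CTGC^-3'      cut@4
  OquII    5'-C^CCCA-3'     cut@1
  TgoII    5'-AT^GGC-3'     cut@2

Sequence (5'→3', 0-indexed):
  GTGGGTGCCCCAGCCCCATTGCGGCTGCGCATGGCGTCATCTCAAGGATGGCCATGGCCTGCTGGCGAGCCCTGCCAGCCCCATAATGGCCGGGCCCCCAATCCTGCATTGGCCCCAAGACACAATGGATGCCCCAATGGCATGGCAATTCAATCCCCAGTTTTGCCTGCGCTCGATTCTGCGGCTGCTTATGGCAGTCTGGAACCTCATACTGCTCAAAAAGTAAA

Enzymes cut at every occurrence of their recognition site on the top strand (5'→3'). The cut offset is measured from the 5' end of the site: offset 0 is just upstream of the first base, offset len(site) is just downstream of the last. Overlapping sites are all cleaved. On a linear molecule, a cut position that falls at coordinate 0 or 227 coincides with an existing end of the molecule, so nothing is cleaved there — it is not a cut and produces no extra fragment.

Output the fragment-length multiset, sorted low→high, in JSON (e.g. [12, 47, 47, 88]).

[4,4,4,5,6,6,6,6,6,7,8,8,9,11,12,12,12,13,14,15,17,19,23]

Scan for sites:
  DwuVI CTGC/4: at [24, 58, 71, 103, 166, 178, 184, 211] ⇒ [28, 62, 75, 107, 170, 182, 188, 215]
  OquII CCCCA/1: at [7, 13, 78, 95, 112, 131, 154] ⇒ [8, 14, 79, 96, 113, 132, 155]
  TgoII ATGGC/2: at [30, 47, 53, 85, 136, 141, 190] ⇒ [32, 49, 55, 87, 138, 143, 192]

Pooled cuts: [8, 14, 28, 32, 49, 55, 62, 75, 79, 87, 96, 107, 113, 132, 138, 143, 155, 170, 182, 188, 192, 215]

Fragments:
  [0,8): 8 bp
  [8,14): 6 bp
  [14,28): 14 bp
  [28,32): 4 bp
  [32,49): 17 bp
  [49,55): 6 bp
  [55,62): 7 bp
  [62,75): 13 bp
  [75,79): 4 bp
  [79,87): 8 bp
  [87,96): 9 bp
  [96,107): 11 bp
  [107,113): 6 bp
  [113,132): 19 bp
  [132,138): 6 bp
  [138,143): 5 bp
  [143,155): 12 bp
  [155,170): 15 bp
  [170,182): 12 bp
  [182,188): 6 bp
  [188,192): 4 bp
  [192,215): 23 bp
  [215,227): 12 bp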